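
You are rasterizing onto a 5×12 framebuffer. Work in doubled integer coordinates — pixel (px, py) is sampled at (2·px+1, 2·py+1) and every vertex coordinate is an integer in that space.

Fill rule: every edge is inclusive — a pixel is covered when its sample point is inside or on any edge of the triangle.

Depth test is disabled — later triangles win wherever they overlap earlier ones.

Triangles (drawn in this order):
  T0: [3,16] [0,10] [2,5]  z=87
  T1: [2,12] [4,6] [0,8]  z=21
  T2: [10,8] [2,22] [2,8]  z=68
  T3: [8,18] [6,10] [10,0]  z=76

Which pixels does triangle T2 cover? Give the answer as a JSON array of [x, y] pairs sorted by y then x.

T0:
  2·area = 27
  edge (3, 16)→(0, 10): d=(-3,-6) inclusive
  edge (0, 10)→(2, 5): d=(2,-5) inclusive
  edge (2, 5)→(3, 16): d=(1,11) inclusive
    (0,4)@(1, 9): e=[9,3,15] → #
    (1,4)@(3, 9): e=[21,13,-7] → ·
    (0,5)@(1, 11): e=[3,7,17] → #
    (1,5)@(3, 11): e=[15,17,-5] → ·
    (0,6)@(1, 13): e=[-3,11,19] → ·
  covered (2 px):
    · · · · ·
    · · · · ·
    · · · · ·
    · · · · ·
    # · · · ·
    # · · · ·
    · · · · ·
    · · · · ·
    · · · · ·
    · · · · ·
    · · · · ·
    · · · · ·
T1:
  2·area = 20  (B↔C swapped to make it positive)
  edge (2, 12)→(0, 8): d=(-2,-4) inclusive
  edge (0, 8)→(4, 6): d=(4,-2) inclusive
  edge (4, 6)→(2, 12): d=(-2,6) inclusive
    (2,1)@(5, 3): e=[30,-10,0] → ·  [on edge]
    (1,3)@(3, 7): e=[14,2,4] → #
    (2,3)@(5, 7): e=[22,6,-8] → ·
    (0,4)@(1, 9): e=[2,6,12] → #
    (1,4)@(3, 9): e=[10,10,0] → #  [on edge]
    (2,4)@(5, 9): e=[18,14,-12] → ·
    (0,5)@(1, 11): e=[-2,14,8] → ·
    (1,5)@(3, 11): e=[6,18,-4] → ·
    (0,7)@(1, 15): e=[-10,30,0] → ·  [on edge]
  covered (3 px):
    · · · · ·
    · · · · ·
    · · · · ·
    · # · · ·
    # # · · ·
    · · · · ·
    · · · · ·
    · · · · ·
    · · · · ·
    · · · · ·
    · · · · ·
    · · · · ·
T2:
  2·area = 112
  edge (10, 8)→(2, 22): d=(-8,14) inclusive
  edge (2, 22)→(2, 8): d=(0,-14) inclusive
  edge (2, 8)→(10, 8): d=(8,0) inclusive
    (1,4)@(3, 9): e=[90,14,8] → #
    (2,4)@(5, 9): e=[62,42,8] → #
    (3,4)@(7, 9): e=[34,70,8] → #
    (4,4)@(9, 9): e=[6,98,8] → #
    (1,5)@(3, 11): e=[74,14,24] → #
    (4,5)@(9, 11): e=[-10,98,24] → ·
    (1,6)@(3, 13): e=[58,14,40] → #
    (4,6)@(9, 13): e=[-26,98,40] → ·
    (1,7)@(3, 15): e=[42,14,56] → #
    (3,7)@(7, 15): e=[-14,70,56] → ·
    (1,8)@(3, 17): e=[26,14,72] → #
    (2,8)@(5, 17): e=[-2,42,72] → ·
  covered (14 px):
    · · · · ·
    · · · · ·
    · · · · ·
    · · · · ·
    · # # # #
    · # # # ·
    · # # # ·
    · # # · ·
    · # · · ·
    · # · · ·
    · · · · ·
    · · · · ·
T3:
  2·area = 52
  edge (8, 18)→(6, 10): d=(-2,-8) inclusive
  edge (6, 10)→(10, 0): d=(4,-10) inclusive
  edge (10, 0)→(8, 18): d=(-2,18) inclusive
    (4,1)@(9, 3): e=[38,2,12] → #
    (4,2)@(9, 5): e=[34,10,8] → #
    (4,3)@(9, 7): e=[30,18,4] → #
    (3,4)@(7, 9): e=[10,6,36] → #
    (4,4)@(9, 9): e=[26,26,0] → #  [on edge]
    (3,5)@(7, 11): e=[6,14,32] → #
    (4,5)@(9, 11): e=[22,34,-4] → ·
    (3,6)@(7, 13): e=[2,22,28] → #
    (4,6)@(9, 13): e=[18,42,-8] → ·
    (3,7)@(7, 15): e=[-2,30,24] → ·
  covered (7 px):
    · · · · ·
    · · · · #
    · · · · #
    · · · · #
    · · · # #
    · · · # ·
    · · · # ·
    · · · · ·
    · · · · ·
    · · · · ·
    · · · · ·
    · · · · ·

Final: [[1,4],[2,4],[3,4],[4,4],[1,5],[2,5],[3,5],[1,6],[2,6],[3,6],[1,7],[2,7],[1,8],[1,9]]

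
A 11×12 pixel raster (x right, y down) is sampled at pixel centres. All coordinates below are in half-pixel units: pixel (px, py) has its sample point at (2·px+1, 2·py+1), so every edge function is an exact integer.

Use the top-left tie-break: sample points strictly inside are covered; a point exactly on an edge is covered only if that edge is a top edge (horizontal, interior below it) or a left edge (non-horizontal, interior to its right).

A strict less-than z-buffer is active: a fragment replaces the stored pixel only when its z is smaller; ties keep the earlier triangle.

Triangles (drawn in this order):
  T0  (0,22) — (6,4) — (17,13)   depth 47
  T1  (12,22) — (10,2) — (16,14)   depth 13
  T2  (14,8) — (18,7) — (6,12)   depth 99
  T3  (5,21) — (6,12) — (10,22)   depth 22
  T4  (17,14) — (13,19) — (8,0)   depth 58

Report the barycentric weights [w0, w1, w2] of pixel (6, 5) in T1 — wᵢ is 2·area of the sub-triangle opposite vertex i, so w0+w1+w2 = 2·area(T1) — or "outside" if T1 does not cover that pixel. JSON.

T0:
  2·area = 252
  edge (0, 22)→(6, 4): d=(6,-18) top-left  bias=+0
  edge (6, 4)→(17, 13): d=(11,9) right/bottom  bias=-1
  edge (17, 13)→(0, 22): d=(-17,9) right/bottom  bias=-1
    (3,0)@(7, 1): e=[0,-42,294] → .  [on edge]
    (3,2)@(7, 5): e=[24,2,226] → X
    (4,2)@(9, 5): e=[60,-16,208] → .
    (2,3)@(5, 7): e=[0,42,210] → X  [on edge]
    (4,3)@(9, 7): e=[72,6,174] → X
    (5,3)@(11, 7): e=[108,-12,156] → .
    (2,4)@(5, 9): e=[12,64,176] → X
    (5,4)@(11, 9): e=[120,10,122] → X
    (6,4)@(13, 9): e=[156,-8,104] → .
    (2,5)@(5, 11): e=[24,86,142] → X
    (6,5)@(13, 11): e=[168,14,70] → X
    (7,5)@(15, 11): e=[204,-4,52] → .
    (1,6)@(3, 13): e=[0,126,126] → X  [on edge]
    (8,6)@(17, 13): e=[252,0,0] → .  [on edge]
    (0,9)@(1, 19): e=[0,210,42] → X  [on edge]
  covered (34 px):
    . . . . . . . . . . .
    . . . . . . . . . . .
    . . . X . . . . . . .
    . . X X X . . . . . .
    . . X X X X . . . . .
    . . X X X X X . . . .
    . X X X X X X X . . .
    . X X X X X X . . . .
    . X X X X . . . . . .
    X X X . . . . . . . .
    X . . . . . . . . . .
    . . . . . . . . . . .
T1:
  2·area = 96
  edge (12, 22)→(10, 2): d=(-2,-20) top-left  bias=+0
  edge (10, 2)→(16, 14): d=(6,12) right/bottom  bias=-1
  edge (16, 14)→(12, 22): d=(-4,8) right/bottom  bias=-1
    (5,2)@(11, 5): e=[14,6,76] → X
    (6,2)@(13, 5): e=[54,-18,60] → .
    (5,3)@(11, 7): e=[10,18,68] → X
    (6,3)@(13, 7): e=[50,-6,52] → .
    (5,4)@(11, 9): e=[6,30,60] → X
    (6,4)@(13, 9): e=[46,6,44] → X
    (7,4)@(15, 9): e=[86,-18,28] → .
    (5,5)@(11, 11): e=[2,42,52] → X
    (7,5)@(15, 11): e=[82,-6,20] → .
    (5,6)@(11, 13): e=[-2,54,44] → .
    (6,6)@(13, 13): e=[38,30,28] → X
    (7,6)@(15, 13): e=[78,6,12] → X
  covered (12 px):
    . . . . . . . . . . .
    . . . . . . . . . . .
    . . . . . X . . . . .
    . . . . . X . . . . .
    . . . . . X X . . . .
    . . . . . X X . . . .
    . . . . . . X X . . .
    . . . . . . X X . . .
    . . . . . . X . . . .
    . . . . . . X . . . .
    . . . . . . . . . . .
    . . . . . . . . . . .
T2:
  2·area = 8
  edge (14, 8)→(18, 7): d=(4,-1) top-left  bias=+0
  edge (18, 7)→(6, 12): d=(-12,5) right/bottom  bias=-1
  edge (6, 12)→(14, 8): d=(8,-4) top-left  bias=+0
    (6,4)@(13, 9): e=[3,1,4] → X
    (7,4)@(15, 9): e=[5,-9,12] → .
    (6,5)@(13, 11): e=[11,-23,20] → .
  covered (1 px):
    . . . . . . . . . . .
    . . . . . . . . . . .
    . . . . . . . . . . .
    . . . . . . . . . . .
    . . . . . . X . . . .
    . . . . . . . . . . .
    . . . . . . . . . . .
    . . . . . . . . . . .
    . . . . . . . . . . .
    . . . . . . . . . . .
    . . . . . . . . . . .
    . . . . . . . . . . .
T3:
  2·area = 46
  edge (5, 21)→(6, 12): d=(1,-9) top-left  bias=+0
  edge (6, 12)→(10, 22): d=(4,10) right/bottom  bias=-1
  edge (10, 22)→(5, 21): d=(-5,-1) top-left  bias=+0
    (3,1)@(7, 3): e=[0,-46,92] → .  [on edge]
    (3,7)@(7, 15): e=[12,2,32] → X
    (4,7)@(9, 15): e=[30,-18,34] → .
    (3,8)@(7, 17): e=[14,10,22] → X
    (4,8)@(9, 17): e=[32,-10,24] → .
    (3,9)@(7, 19): e=[16,18,12] → X
    (4,9)@(9, 19): e=[34,-2,14] → .
    (2,10)@(5, 21): e=[0,46,0] → X  [on edge]
    (4,10)@(9, 21): e=[36,6,4] → X
    (5,10)@(11, 21): e=[54,-14,6] → .
    (2,11)@(5, 23): e=[2,54,-10] → .
    (3,11)@(7, 23): e=[20,34,-8] → .
    (7,11)@(15, 23): e=[92,-46,0] → .  [on edge]
  covered (6 px):
    . . . . . . . . . . .
    . . . . . . . . . . .
    . . . . . . . . . . .
    . . . . . . . . . . .
    . . . . . . . . . . .
    . . . . . . . . . . .
    . . . . . . . . . . .
    . . . X . . . . . . .
    . . . X . . . . . . .
    . . . X . . . . . . .
    . . X X X . . . . . .
    . . . . . . . . . . .
T4:
  2·area = 101
  edge (17, 14)→(13, 19): d=(-4,5) right/bottom  bias=-1
  edge (13, 19)→(8, 0): d=(-5,-19) top-left  bias=+0
  edge (8, 0)→(17, 14): d=(9,14) right/bottom  bias=-1
    (4,1)@(9, 3): e=[84,4,13] → X
    (5,1)@(11, 3): e=[74,42,-15] → .
    (4,2)@(9, 5): e=[76,-6,31] → .
    (5,2)@(11, 5): e=[66,32,3] → X
    (6,2)@(13, 5): e=[56,70,-25] → .
    (5,3)@(11, 7): e=[58,22,21] → X
    (6,3)@(13, 7): e=[48,60,-7] → .
    (5,4)@(11, 9): e=[50,12,39] → X
    (6,4)@(13, 9): e=[40,50,11] → X
    (7,4)@(15, 9): e=[30,88,-17] → .
    (10,4)@(21, 9): e=[0,202,-101] → .  [on edge]
    (5,5)@(11, 11): e=[42,2,57] → X
    (6,9)@(13, 19): e=[0,0,101] → .  [on edge]
  covered (13 px):
    . . . . . . . . . . .
    . . . . X . . . . . .
    . . . . . X . . . . .
    . . . . . X . . . . .
    . . . . . X X . . . .
    . . . . . X X X . . .
    . . . . . . X X . . .
    . . . . . . X X . . .
    . . . . . . X . . . .
    . . . . . . . . . . .
    . . . . . . . . . . .
    . . . . . . . . . . .

Final: [18,36,42]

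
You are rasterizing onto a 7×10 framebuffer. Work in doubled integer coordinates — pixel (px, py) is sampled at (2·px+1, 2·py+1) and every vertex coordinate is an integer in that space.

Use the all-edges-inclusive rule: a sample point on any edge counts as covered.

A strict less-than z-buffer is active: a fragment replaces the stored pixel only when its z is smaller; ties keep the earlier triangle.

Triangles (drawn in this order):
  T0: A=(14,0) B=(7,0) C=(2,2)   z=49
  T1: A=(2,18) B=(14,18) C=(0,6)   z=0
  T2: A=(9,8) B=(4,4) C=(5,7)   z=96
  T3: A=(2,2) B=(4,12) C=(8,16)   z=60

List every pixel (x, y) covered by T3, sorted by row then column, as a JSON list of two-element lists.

T0:
  2·area = 14  (B↔C swapped to make it positive)
  edge (14, 0)→(2, 2): d=(-12,2) inclusive
  edge (2, 2)→(7, 0): d=(5,-2) inclusive
  edge (7, 0)→(14, 0): d=(7,0) inclusive
    (2,0)@(5, 1): e=[6,1,7] → █
    (3,0)@(7, 1): e=[2,5,7] → █
    (4,0)@(9, 1): e=[-2,9,7] → ·
    (2,1)@(5, 3): e=[-18,11,21] → ·
    (3,1)@(7, 3): e=[-22,15,21] → ·
  covered (2 px):
    · · █ █ · · ·
    · · · · · · ·
    · · · · · · ·
    · · · · · · ·
    · · · · · · ·
    · · · · · · ·
    · · · · · · ·
    · · · · · · ·
    · · · · · · ·
    · · · · · · ·
T1:
  2·area = 144  (B↔C swapped to make it positive)
  edge (2, 18)→(0, 6): d=(-2,-12) inclusive
  edge (0, 6)→(14, 18): d=(14,12) inclusive
  edge (14, 18)→(2, 18): d=(-12,0) inclusive
    (0,3)@(1, 7): e=[10,2,132] → █
    (1,3)@(3, 7): e=[34,-22,132] → ·
    (0,4)@(1, 9): e=[6,30,108] → █
    (1,4)@(3, 9): e=[30,6,108] → █
    (2,4)@(5, 9): e=[54,-18,108] → ·
    (0,5)@(1, 11): e=[2,58,84] → █
    (2,5)@(5, 11): e=[50,10,84] → █
    (3,5)@(7, 11): e=[74,-14,84] → ·
    (0,6)@(1, 13): e=[-2,86,60] → ·
    (1,6)@(3, 13): e=[22,62,60] → █
    (3,6)@(7, 13): e=[70,14,60] → █
    (4,6)@(9, 13): e=[94,-10,60] → ·
  covered (18 px):
    · · · · · · ·
    · · · · · · ·
    · · · · · · ·
    █ · · · · · ·
    █ █ · · · · ·
    █ █ █ · · · ·
    · █ █ █ · · ·
    · █ █ █ █ · ·
    · █ █ █ █ █ ·
    · · · · · · ·
T2:
  2·area = 11  (B↔C swapped to make it positive)
  edge (9, 8)→(5, 7): d=(-4,-1) inclusive
  edge (5, 7)→(4, 4): d=(-1,-3) inclusive
  edge (4, 4)→(9, 8): d=(5,4) inclusive
    (1,0)@(3, 1): e=[22,0,-11] → ·  [on edge]
    (2,2)@(5, 5): e=[8,2,1] → █
    (3,2)@(7, 5): e=[10,8,-7] → ·
    (2,3)@(5, 7): e=[0,0,11] → █  [on edge]
    (3,3)@(7, 7): e=[2,6,3] → █
    (4,3)@(9, 7): e=[4,12,-5] → ·
    (2,4)@(5, 9): e=[-8,-2,21] → ·
    (3,4)@(7, 9): e=[-6,4,13] → ·
    (6,4)@(13, 9): e=[0,22,-11] → ·  [on edge]
    (3,6)@(7, 13): e=[-22,0,33] → ·  [on edge]
    (4,9)@(9, 19): e=[-44,0,55] → ·  [on edge]
  covered (3 px):
    · · · · · · ·
    · · · · · · ·
    · · █ · · · ·
    · · █ █ · · ·
    · · · · · · ·
    · · · · · · ·
    · · · · · · ·
    · · · · · · ·
    · · · · · · ·
    · · · · · · ·
T3:
  2·area = 32  (B↔C swapped to make it positive)
  edge (2, 2)→(8, 16): d=(6,14) inclusive
  edge (8, 16)→(4, 12): d=(-4,-4) inclusive
  edge (4, 12)→(2, 2): d=(-2,-10) inclusive
    (1,2)@(3, 5): e=[4,24,4] → █
    (2,2)@(5, 5): e=[-24,32,24] → ·
    (1,3)@(3, 7): e=[16,16,0] → █  [on edge]
    (2,3)@(5, 7): e=[-12,24,20] → ·
    (0,4)@(1, 9): e=[56,0,-24] → ·  [on edge]
    (1,4)@(3, 9): e=[28,8,-4] → ·
    (2,4)@(5, 9): e=[0,16,16] → █  [on edge]
    (3,4)@(7, 9): e=[-28,24,36] → ·
    (1,5)@(3, 11): e=[40,0,-8] → ·  [on edge]
    (2,5)@(5, 11): e=[12,8,12] → █
    (3,5)@(7, 11): e=[-16,16,32] → ·
    (2,6)@(5, 13): e=[24,0,8] → █  [on edge]
    (3,7)@(7, 15): e=[8,0,24] → █  [on edge]
    (2,8)@(5, 17): e=[48,-16,0] → ·  [on edge]
    (4,8)@(9, 17): e=[-8,0,40] → ·  [on edge]
    (5,9)@(11, 19): e=[-24,0,56] → ·  [on edge]
  covered (6 px):
    · · · · · · ·
    · · · · · · ·
    · █ · · · · ·
    · █ · · · · ·
    · · █ · · · ·
    · · █ · · · ·
    · · █ · · · ·
    · · · █ · · ·
    · · · · · · ·
    · · · · · · ·

Result: [[1,2],[1,3],[2,4],[2,5],[2,6],[3,7]]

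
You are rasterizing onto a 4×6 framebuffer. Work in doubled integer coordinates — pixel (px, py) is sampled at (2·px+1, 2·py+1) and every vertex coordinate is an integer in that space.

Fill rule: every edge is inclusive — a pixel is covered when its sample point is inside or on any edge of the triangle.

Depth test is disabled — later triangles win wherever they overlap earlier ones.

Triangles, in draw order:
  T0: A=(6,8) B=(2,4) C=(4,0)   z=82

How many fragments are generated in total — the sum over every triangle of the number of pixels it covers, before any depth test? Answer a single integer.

T0:
  2·area = 24
  edge (6, 8)→(2, 4): d=(-4,-4) inclusive
  edge (2, 4)→(4, 0): d=(2,-4) inclusive
  edge (4, 0)→(6, 8): d=(2,8) inclusive
    (0,1)@(1, 3): e=[0,-6,30] → .  [on edge]
    (1,1)@(3, 3): e=[8,2,14] → X
    (2,1)@(5, 3): e=[16,10,-2] → .
    (1,2)@(3, 5): e=[0,6,18] → X  [on edge]
    (2,2)@(5, 5): e=[8,14,2] → X
    (3,2)@(7, 5): e=[16,22,-14] → .
    (1,3)@(3, 7): e=[-8,10,22] → .
    (2,3)@(5, 7): e=[0,18,6] → X  [on edge]
    (3,3)@(7, 7): e=[8,26,-10] → .
    (2,4)@(5, 9): e=[-8,22,10] → .
    (3,4)@(7, 9): e=[0,30,-6] → .  [on edge]
  covered (4 px):
    . . . .
    . X . .
    . X X .
    . . X .
    . . . .
    . . . .

Result: 4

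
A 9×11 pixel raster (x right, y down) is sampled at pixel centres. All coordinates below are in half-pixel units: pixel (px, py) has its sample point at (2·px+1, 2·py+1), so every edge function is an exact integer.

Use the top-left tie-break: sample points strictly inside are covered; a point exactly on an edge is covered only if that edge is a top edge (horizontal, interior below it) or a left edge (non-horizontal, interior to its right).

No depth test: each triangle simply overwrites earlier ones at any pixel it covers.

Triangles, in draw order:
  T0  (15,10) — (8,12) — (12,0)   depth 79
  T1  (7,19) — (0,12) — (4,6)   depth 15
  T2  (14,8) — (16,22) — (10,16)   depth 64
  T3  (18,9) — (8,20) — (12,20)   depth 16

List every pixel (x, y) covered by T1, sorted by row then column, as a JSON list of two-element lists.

T0:
  2·area = 76
  edge (15, 10)→(8, 12): d=(-7,2) right/bottom  bias=-1
  edge (8, 12)→(12, 0): d=(4,-12) top-left  bias=+0
  edge (12, 0)→(15, 10): d=(3,10) right/bottom  bias=-1
    (5,1)@(11, 3): e=[57,0,19] → X  [on edge]
    (6,1)@(13, 3): e=[53,24,-1] → .
    (5,2)@(11, 5): e=[43,8,25] → X
    (6,2)@(13, 5): e=[39,32,5] → X
    (7,2)@(15, 5): e=[35,56,-15] → .
    (5,3)@(11, 7): e=[29,16,31] → X
    (7,3)@(15, 7): e=[21,64,-9] → .
    (4,4)@(9, 9): e=[19,0,57] → X  [on edge]
    (7,4)@(15, 9): e=[7,72,-3] → .
    (4,5)@(9, 11): e=[5,8,63] → X
    (6,5)@(13, 11): e=[-3,56,23] → .
    (4,6)@(9, 13): e=[-9,16,69] → .
    (3,7)@(7, 15): e=[-19,0,95] → .  [on edge]
    (2,10)@(5, 21): e=[-57,0,133] → .  [on edge]
  covered (10 px):
    . . . . . . . . .
    . . . . . X . . .
    . . . . . X X . .
    . . . . . X X . .
    . . . . X X X . .
    . . . . X X . . .
    . . . . . . . . .
    . . . . . . . . .
    . . . . . . . . .
    . . . . . . . . .
    . . . . . . . . .
T1:
  2·area = 70
  edge (7, 19)→(0, 12): d=(-7,-7) top-left  bias=+0
  edge (0, 12)→(4, 6): d=(4,-6) top-left  bias=+0
  edge (4, 6)→(7, 19): d=(3,13) right/bottom  bias=-1
    (1,4)@(3, 9): e=[42,6,22] → X
    (2,4)@(5, 9): e=[56,18,-4] → .
    (0,5)@(1, 11): e=[14,2,54] → X
    (2,5)@(5, 11): e=[42,26,2] → X
    (3,5)@(7, 11): e=[56,38,-24] → .
    (0,6)@(1, 13): e=[0,10,60] → X  [on edge]
    (3,6)@(7, 13): e=[42,46,-18] → .
    (0,7)@(1, 15): e=[-14,18,66] → .
    (1,7)@(3, 15): e=[0,30,40] → X  [on edge]
    (3,7)@(7, 15): e=[28,54,-12] → .
    (1,8)@(3, 17): e=[-14,38,46] → .
    (2,8)@(5, 17): e=[0,50,20] → X  [on edge]
    (3,9)@(7, 19): e=[0,70,0] → .  [on edge]
    (4,10)@(9, 21): e=[0,90,-20] → .  [on edge]
  covered (10 px):
    . . . . . . . . .
    . . . . . . . . .
    . . . . . . . . .
    . . . . . . . . .
    . X . . . . . . .
    X X X . . . . . .
    X X X . . . . . .
    . X X . . . . . .
    . . X . . . . . .
    . . . . . . . . .
    . . . . . . . . .
T2:
  2·area = 72
  edge (14, 8)→(16, 22): d=(2,14) right/bottom  bias=-1
  edge (16, 22)→(10, 16): d=(-6,-6) top-left  bias=+0
  edge (10, 16)→(14, 8): d=(4,-8) top-left  bias=+0
    (6,0)@(13, 1): e=[0,108,-36] → .  [on edge]
    (0,3)@(1, 7): e=[180,0,-108] → .  [on edge]
    (1,4)@(3, 9): e=[156,0,-84] → .  [on edge]
    (2,5)@(5, 11): e=[132,0,-60] → .  [on edge]
    (6,5)@(13, 11): e=[20,48,4] → X
    (7,5)@(15, 11): e=[-8,60,20] → .
    (3,6)@(7, 13): e=[108,0,-36] → .  [on edge]
    (6,6)@(13, 13): e=[24,36,12] → X
    (7,6)@(15, 13): e=[-4,48,28] → .
    (4,7)@(9, 15): e=[84,0,-12] → .  [on edge]
    (5,7)@(11, 15): e=[56,12,4] → X
    (7,7)@(15, 15): e=[0,36,36] → .  [on edge]
    (5,8)@(11, 17): e=[60,0,12] → X  [on edge]
    (6,9)@(13, 19): e=[36,0,36] → X  [on edge]
    (7,10)@(15, 21): e=[12,0,60] → X  [on edge]
  covered (10 px):
    . . . . . . . . .
    . . . . . . . . .
    . . . . . . . . .
    . . . . . . . . .
    . . . . . . . . .
    . . . . . . X . .
    . . . . . . X . .
    . . . . . X X . .
    . . . . . X X X .
    . . . . . . X X .
    . . . . . . . X .
T3:
  2·area = 44  (B↔C swapped to make it positive)
  edge (18, 9)→(12, 20): d=(-6,11) right/bottom  bias=-1
  edge (12, 20)→(8, 20): d=(-4,0) right/bottom  bias=-1
  edge (8, 20)→(18, 9): d=(10,-11) top-left  bias=+0
    (7,6)@(15, 13): e=[9,28,7] → X
    (8,6)@(17, 13): e=[-13,28,29] → .
    (6,7)@(13, 15): e=[19,20,5] → X
    (7,7)@(15, 15): e=[-3,20,27] → .
    (5,8)@(11, 17): e=[29,12,3] → X
    (7,8)@(15, 17): e=[-15,12,47] → .
    (4,9)@(9, 19): e=[39,4,1] → X
    (6,9)@(13, 19): e=[-5,4,45] → .
    (4,10)@(9, 21): e=[27,-4,21] → .
    (5,10)@(11, 21): e=[5,-4,43] → .
  covered (6 px):
    . . . . . . . . .
    . . . . . . . . .
    . . . . . . . . .
    . . . . . . . . .
    . . . . . . . . .
    . . . . . . . . .
    . . . . . . . X .
    . . . . . . X . .
    . . . . . X X . .
    . . . . X X . . .
    . . . . . . . . .

Final: [[1,4],[0,5],[1,5],[2,5],[0,6],[1,6],[2,6],[1,7],[2,7],[2,8]]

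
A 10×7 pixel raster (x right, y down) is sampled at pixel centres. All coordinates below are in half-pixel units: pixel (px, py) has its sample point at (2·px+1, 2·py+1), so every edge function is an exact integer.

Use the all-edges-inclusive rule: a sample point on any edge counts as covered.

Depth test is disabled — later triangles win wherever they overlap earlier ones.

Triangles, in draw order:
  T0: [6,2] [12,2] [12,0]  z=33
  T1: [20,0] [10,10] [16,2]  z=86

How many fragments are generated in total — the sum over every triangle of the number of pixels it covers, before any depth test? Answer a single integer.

T0:
  2·area = 12  (B↔C swapped to make it positive)
  edge (6, 2)→(12, 0): d=(6,-2) inclusive
  edge (12, 0)→(12, 2): d=(0,2) inclusive
  edge (12, 2)→(6, 2): d=(-6,0) inclusive
    (4,0)@(9, 1): e=[0,6,6] → #  [on edge]
    (5,0)@(11, 1): e=[4,2,6] → #
    (6,0)@(13, 1): e=[8,-2,6] → ·
    (1,1)@(3, 3): e=[0,18,-6] → ·  [on edge]
    (4,1)@(9, 3): e=[12,6,-6] → ·
    (5,1)@(11, 3): e=[16,2,-6] → ·
  covered (2 px):
    · · · · # # · · · ·
    · · · · · · · · · ·
    · · · · · · · · · ·
    · · · · · · · · · ·
    · · · · · · · · · ·
    · · · · · · · · · ·
    · · · · · · · · · ·
T1:
  2·area = 20
  edge (20, 0)→(10, 10): d=(-10,10) inclusive
  edge (10, 10)→(16, 2): d=(6,-8) inclusive
  edge (16, 2)→(20, 0): d=(4,-2) inclusive
    (9,0)@(19, 1): e=[0,18,2] → #  [on edge]
    (8,1)@(17, 3): e=[0,14,6] → #  [on edge]
    (9,1)@(19, 3): e=[-20,30,10] → ·
    (7,2)@(15, 5): e=[0,10,10] → #  [on edge]
    (8,2)@(17, 5): e=[-20,26,14] → ·
    (6,3)@(13, 7): e=[0,6,14] → #  [on edge]
    (7,3)@(15, 7): e=[-20,22,18] → ·
    (5,4)@(11, 9): e=[0,2,18] → #  [on edge]
    (6,4)@(13, 9): e=[-20,18,22] → ·
    (4,5)@(9, 11): e=[0,-2,22] → ·  [on edge]
    (5,5)@(11, 11): e=[-20,14,26] → ·
    (3,6)@(7, 13): e=[0,-6,26] → ·  [on edge]
  covered (5 px):
    · · · · · · · · · #
    · · · · · · · · # ·
    · · · · · · · # · ·
    · · · · · · # · · ·
    · · · · · # · · · ·
    · · · · · · · · · ·
    · · · · · · · · · ·

Answer: 7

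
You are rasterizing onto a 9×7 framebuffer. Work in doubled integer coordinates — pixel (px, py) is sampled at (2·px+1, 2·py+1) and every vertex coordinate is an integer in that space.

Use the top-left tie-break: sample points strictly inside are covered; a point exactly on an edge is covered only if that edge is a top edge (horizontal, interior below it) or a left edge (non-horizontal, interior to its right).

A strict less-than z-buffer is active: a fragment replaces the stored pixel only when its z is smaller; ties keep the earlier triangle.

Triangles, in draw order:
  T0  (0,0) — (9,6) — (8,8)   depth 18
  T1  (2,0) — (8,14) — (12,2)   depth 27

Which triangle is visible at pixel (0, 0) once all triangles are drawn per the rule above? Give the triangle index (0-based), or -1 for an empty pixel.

T0:
  2·area = 24
  edge (0, 0)→(9, 6): d=(9,6) right/bottom  bias=-1
  edge (9, 6)→(8, 8): d=(-1,2) right/bottom  bias=-1
  edge (8, 8)→(0, 0): d=(-8,-8) top-left  bias=+0
    (0,0)@(1, 1): e=[3,21,0] → █  [on edge]
    (1,0)@(3, 1): e=[-9,17,16] → ·
    (0,1)@(1, 3): e=[21,19,-16] → ·
    (1,1)@(3, 3): e=[9,15,0] → █  [on edge]
    (2,1)@(5, 3): e=[-3,11,16] → ·
    (1,2)@(3, 5): e=[27,13,-16] → ·
    (2,2)@(5, 5): e=[15,9,0] → █  [on edge]
    (3,2)@(7, 5): e=[3,5,16] → █
    (4,2)@(9, 5): e=[-9,1,32] → ·
    (2,3)@(5, 7): e=[33,7,-16] → ·
    (3,3)@(7, 7): e=[21,3,0] → █  [on edge]
    (4,3)@(9, 7): e=[9,-1,16] → ·
    (4,4)@(9, 9): e=[27,-3,0] → ·  [on edge]
    (5,5)@(11, 11): e=[33,-9,0] → ·  [on edge]
    (6,6)@(13, 13): e=[39,-15,0] → ·  [on edge]
  covered (5 px):
    █ · · · · · · · ·
    · █ · · · · · · ·
    · · █ █ · · · · ·
    · · · █ · · · · ·
    · · · · · · · · ·
    · · · · · · · · ·
    · · · · · · · · ·
T1:
  2·area = 128  (B↔C swapped to make it positive)
  edge (2, 0)→(12, 2): d=(10,2) right/bottom  bias=-1
  edge (12, 2)→(8, 14): d=(-4,12) right/bottom  bias=-1
  edge (8, 14)→(2, 0): d=(-6,-14) top-left  bias=+0
    (1,0)@(3, 1): e=[8,112,8] → █
    (2,0)@(5, 1): e=[4,88,36] → █
    (3,0)@(7, 1): e=[0,64,64] → ·  [on edge]
    (1,1)@(3, 3): e=[28,104,-4] → ·
    (2,1)@(5, 3): e=[24,80,24] → █
    (3,1)@(7, 3): e=[20,56,52] → █
    (4,1)@(9, 3): e=[16,32,80] → █
    (5,1)@(11, 3): e=[12,8,108] → █
    (6,1)@(13, 3): e=[8,-16,136] → ·
    (8,1)@(17, 3): e=[0,-64,192] → ·  [on edge]
    (2,2)@(5, 5): e=[44,72,12] → █
    (5,2)@(11, 5): e=[32,0,96] → ·  [on edge]
    (2,3)@(5, 7): e=[64,64,0] → █  [on edge]
    (4,5)@(9, 11): e=[96,0,32] → ·  [on edge]
  covered (15 px):
    · █ █ · · · · · ·
    · · █ █ █ █ · · ·
    · · █ █ █ · · · ·
    · · █ █ █ · · · ·
    · · · █ █ · · · ·
    · · · █ · · · · ·
    · · · · · · · · ·

Z-buffer (winner per pixel, '.' = empty):
  0 1 1 . . . . . .
  . 0 1 1 1 1 . . .
  . . 0 0 1 . . . .
  . . 1 0 1 . . . .
  . . . 1 1 . . . .
  . . . 1 . . . . .
  . . . . . . . . .

Answer: 0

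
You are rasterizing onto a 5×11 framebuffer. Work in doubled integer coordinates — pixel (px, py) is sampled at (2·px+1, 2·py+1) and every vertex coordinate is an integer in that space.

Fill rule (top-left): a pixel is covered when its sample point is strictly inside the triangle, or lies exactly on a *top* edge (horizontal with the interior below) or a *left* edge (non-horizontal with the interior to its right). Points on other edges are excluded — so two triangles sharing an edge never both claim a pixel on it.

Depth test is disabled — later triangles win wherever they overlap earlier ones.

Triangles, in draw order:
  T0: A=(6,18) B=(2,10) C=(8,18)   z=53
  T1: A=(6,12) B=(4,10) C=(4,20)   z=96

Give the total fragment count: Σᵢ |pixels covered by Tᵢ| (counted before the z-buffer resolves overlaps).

T0:
  2·area = 16
  edge (6, 18)→(2, 10): d=(-4,-8) top-left  bias=+0
  edge (2, 10)→(8, 18): d=(6,8) right/bottom  bias=-1
  edge (8, 18)→(6, 18): d=(-2,0) right/bottom  bias=-1
    (2,7)@(5, 15): e=[4,6,6] → #
    (3,7)@(7, 15): e=[20,-10,6] → ·
    (2,8)@(5, 17): e=[-4,18,2] → ·
    (3,8)@(7, 17): e=[12,2,2] → #
    (4,8)@(9, 17): e=[28,-14,2] → ·
    (3,9)@(7, 19): e=[4,14,-2] → ·
  covered (2 px):
    · · · · ·
    · · · · ·
    · · · · ·
    · · · · ·
    · · · · ·
    · · · · ·
    · · · · ·
    · · # · ·
    · · · # ·
    · · · · ·
    · · · · ·
T1:
  2·area = 20  (B↔C swapped to make it positive)
  edge (6, 12)→(4, 20): d=(-2,8) right/bottom  bias=-1
  edge (4, 20)→(4, 10): d=(0,-10) top-left  bias=+0
  edge (4, 10)→(6, 12): d=(2,2) right/bottom  bias=-1
    (0,3)@(1, 7): e=[50,-30,0] → ·  [on edge]
    (1,4)@(3, 9): e=[30,-10,0] → ·  [on edge]
    (2,5)@(5, 11): e=[10,10,0] → ·  [on edge]
    (2,6)@(5, 13): e=[6,10,4] → #
    (3,6)@(7, 13): e=[-10,30,0] → ·  [on edge]
    (2,7)@(5, 15): e=[2,10,8] → #
    (3,7)@(7, 15): e=[-14,30,4] → ·
    (4,7)@(9, 15): e=[-30,50,0] → ·  [on edge]
    (2,8)@(5, 17): e=[-2,10,12] → ·
  covered (2 px):
    · · · · ·
    · · · · ·
    · · · · ·
    · · · · ·
    · · · · ·
    · · · · ·
    · · # · ·
    · · # · ·
    · · · · ·
    · · · · ·
    · · · · ·

Answer: 4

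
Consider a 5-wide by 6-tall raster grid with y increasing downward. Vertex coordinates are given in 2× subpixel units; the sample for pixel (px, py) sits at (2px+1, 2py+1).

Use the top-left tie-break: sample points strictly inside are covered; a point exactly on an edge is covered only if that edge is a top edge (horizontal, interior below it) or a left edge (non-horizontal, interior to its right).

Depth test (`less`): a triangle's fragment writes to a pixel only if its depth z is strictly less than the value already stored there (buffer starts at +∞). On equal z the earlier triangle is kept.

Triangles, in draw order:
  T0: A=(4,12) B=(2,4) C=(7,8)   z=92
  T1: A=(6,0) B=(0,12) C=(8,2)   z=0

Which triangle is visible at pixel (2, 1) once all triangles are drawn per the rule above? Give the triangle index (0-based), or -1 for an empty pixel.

T0:
  2·area = 32
  edge (4, 12)→(2, 4): d=(-2,-8) top-left  bias=+0
  edge (2, 4)→(7, 8): d=(5,4) right/bottom  bias=-1
  edge (7, 8)→(4, 12): d=(-3,4) right/bottom  bias=-1
    (1,2)@(3, 5): e=[6,1,25] → #
    (2,2)@(5, 5): e=[22,-7,17] → ·
    (1,3)@(3, 7): e=[2,11,19] → #
    (2,3)@(5, 7): e=[18,3,11] → #
    (3,3)@(7, 7): e=[34,-5,3] → ·
    (1,4)@(3, 9): e=[-2,21,13] → ·
    (2,4)@(5, 9): e=[14,13,5] → #
    (3,4)@(7, 9): e=[30,5,-3] → ·
    (2,5)@(5, 11): e=[10,23,-1] → ·
  covered (4 px):
    · · · · ·
    · · · · ·
    · # · · ·
    · # # · ·
    · · # · ·
    · · · · ·
T1:
  2·area = 36  (B↔C swapped to make it positive)
  edge (6, 0)→(8, 2): d=(2,2) right/bottom  bias=-1
  edge (8, 2)→(0, 12): d=(-8,10) right/bottom  bias=-1
  edge (0, 12)→(6, 0): d=(6,-12) top-left  bias=+0
    (3,0)@(7, 1): e=[0,18,18] → ·  [on edge]
    (2,1)@(5, 3): e=[8,22,6] → #
    (3,1)@(7, 3): e=[4,2,30] → #
    (4,1)@(9, 3): e=[0,-18,54] → ·  [on edge]
    (2,2)@(5, 5): e=[12,6,18] → #
    (3,2)@(7, 5): e=[8,-14,42] → ·
    (1,3)@(3, 7): e=[20,10,6] → #
    (2,3)@(5, 7): e=[16,-10,30] → ·
    (1,4)@(3, 9): e=[24,-6,18] → ·
  covered (4 px):
    · · · · ·
    · · # # ·
    · · # · ·
    · # · · ·
    · · · · ·
    · · · · ·

Z-buffer (winner per pixel, '.' = empty):
  . . . . .
  . . 1 1 .
  . 0 1 . .
  . 1 0 . .
  . . 0 . .
  . . . . .

Answer: 1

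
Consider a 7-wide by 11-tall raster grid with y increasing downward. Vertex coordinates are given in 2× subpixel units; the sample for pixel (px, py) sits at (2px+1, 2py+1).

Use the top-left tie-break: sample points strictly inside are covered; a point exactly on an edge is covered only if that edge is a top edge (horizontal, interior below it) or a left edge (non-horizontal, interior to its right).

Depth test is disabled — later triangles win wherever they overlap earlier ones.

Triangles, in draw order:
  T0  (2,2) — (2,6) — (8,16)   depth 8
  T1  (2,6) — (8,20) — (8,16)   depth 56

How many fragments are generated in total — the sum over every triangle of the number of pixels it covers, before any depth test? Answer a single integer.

T0:
  2·area = 24  (B↔C swapped to make it positive)
  edge (2, 2)→(8, 16): d=(6,14) right/bottom  bias=-1
  edge (8, 16)→(2, 6): d=(-6,-10) top-left  bias=+0
  edge (2, 6)→(2, 2): d=(0,-4) top-left  bias=+0
    (1,2)@(3, 5): e=[4,16,4] → #
    (2,2)@(5, 5): e=[-24,36,12] → ·
    (1,3)@(3, 7): e=[16,4,4] → #
    (2,3)@(5, 7): e=[-12,24,12] → ·
    (1,4)@(3, 9): e=[28,-8,4] → ·
    (2,4)@(5, 9): e=[0,12,12] → ·  [on edge]
    (2,5)@(5, 11): e=[12,0,12] → #  [on edge]
    (3,5)@(7, 11): e=[-16,20,20] → ·
    (2,6)@(5, 13): e=[24,-12,12] → ·
    (5,10)@(11, 21): e=[-12,0,36] → ·  [on edge]
  covered (3 px):
    · · · · · · ·
    · · · · · · ·
    · # · · · · ·
    · # · · · · ·
    · · · · · · ·
    · · # · · · ·
    · · · · · · ·
    · · · · · · ·
    · · · · · · ·
    · · · · · · ·
    · · · · · · ·
T1:
  2·area = 24  (B↔C swapped to make it positive)
  edge (2, 6)→(8, 16): d=(6,10) right/bottom  bias=-1
  edge (8, 16)→(8, 20): d=(0,4) right/bottom  bias=-1
  edge (8, 20)→(2, 6): d=(-6,-14) top-left  bias=+0
    (2,5)@(5, 11): e=[0,12,12] → ·  [on edge]
    (2,6)@(5, 13): e=[12,12,0] → #  [on edge]
    (3,6)@(7, 13): e=[-8,4,28] → ·
    (2,7)@(5, 15): e=[24,12,-12] → ·
    (3,7)@(7, 15): e=[4,4,16] → #
    (4,7)@(9, 15): e=[-16,-4,44] → ·
    (3,8)@(7, 17): e=[16,4,4] → #
    (4,8)@(9, 17): e=[-4,-4,32] → ·
    (3,9)@(7, 19): e=[28,4,-8] → ·
    (5,10)@(11, 21): e=[0,-12,36] → ·  [on edge]
  covered (3 px):
    · · · · · · ·
    · · · · · · ·
    · · · · · · ·
    · · · · · · ·
    · · · · · · ·
    · · · · · · ·
    · · # · · · ·
    · · · # · · ·
    · · · # · · ·
    · · · · · · ·
    · · · · · · ·

Result: 6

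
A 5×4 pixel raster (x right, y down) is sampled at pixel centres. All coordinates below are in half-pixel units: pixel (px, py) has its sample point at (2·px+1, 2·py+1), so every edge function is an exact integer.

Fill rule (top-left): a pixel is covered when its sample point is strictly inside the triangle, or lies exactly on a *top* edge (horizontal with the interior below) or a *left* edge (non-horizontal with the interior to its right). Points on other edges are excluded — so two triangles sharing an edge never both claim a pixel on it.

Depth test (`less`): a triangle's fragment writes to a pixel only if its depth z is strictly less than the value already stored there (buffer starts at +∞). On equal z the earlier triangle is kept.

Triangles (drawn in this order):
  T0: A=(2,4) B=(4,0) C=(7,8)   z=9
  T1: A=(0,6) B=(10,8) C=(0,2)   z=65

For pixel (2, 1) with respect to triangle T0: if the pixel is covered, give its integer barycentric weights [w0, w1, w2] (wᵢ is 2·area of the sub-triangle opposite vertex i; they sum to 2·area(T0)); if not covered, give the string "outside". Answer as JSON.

T0:
  2·area = 28
  edge (2, 4)→(4, 0): d=(2,-4) top-left  bias=+0
  edge (4, 0)→(7, 8): d=(3,8) right/bottom  bias=-1
  edge (7, 8)→(2, 4): d=(-5,-4) top-left  bias=+0
    (1,1)@(3, 3): e=[2,17,9] → X
    (2,1)@(5, 3): e=[10,1,17] → X
    (3,1)@(7, 3): e=[18,-15,25] → .
    (1,2)@(3, 5): e=[6,23,-1] → .
    (2,2)@(5, 5): e=[14,7,7] → X
    (3,2)@(7, 5): e=[22,-9,15] → .
    (2,3)@(5, 7): e=[18,13,-3] → .
  covered (3 px):
    . . . . .
    . X X . .
    . . X . .
    . . . . .
T1:
  2·area = 40  (B↔C swapped to make it positive)
  edge (0, 6)→(0, 2): d=(0,-4) top-left  bias=+0
  edge (0, 2)→(10, 8): d=(10,6) right/bottom  bias=-1
  edge (10, 8)→(0, 6): d=(-10,-2) top-left  bias=+0
    (0,1)@(1, 3): e=[4,4,32] → X
    (1,1)@(3, 3): e=[12,-8,36] → .
    (0,2)@(1, 5): e=[4,24,12] → X
    (1,2)@(3, 5): e=[12,12,16] → X
    (2,2)@(5, 5): e=[20,0,20] → .  [on edge]
    (0,3)@(1, 7): e=[4,44,-8] → .
    (1,3)@(3, 7): e=[12,32,-4] → .
    (2,3)@(5, 7): e=[20,20,0] → X  [on edge]
    (3,3)@(7, 7): e=[28,8,4] → X
    (4,3)@(9, 7): e=[36,-4,8] → .
  covered (5 px):
    . . . . .
    X . . . .
    X X . . .
    . . X X .

Result: [1,17,10]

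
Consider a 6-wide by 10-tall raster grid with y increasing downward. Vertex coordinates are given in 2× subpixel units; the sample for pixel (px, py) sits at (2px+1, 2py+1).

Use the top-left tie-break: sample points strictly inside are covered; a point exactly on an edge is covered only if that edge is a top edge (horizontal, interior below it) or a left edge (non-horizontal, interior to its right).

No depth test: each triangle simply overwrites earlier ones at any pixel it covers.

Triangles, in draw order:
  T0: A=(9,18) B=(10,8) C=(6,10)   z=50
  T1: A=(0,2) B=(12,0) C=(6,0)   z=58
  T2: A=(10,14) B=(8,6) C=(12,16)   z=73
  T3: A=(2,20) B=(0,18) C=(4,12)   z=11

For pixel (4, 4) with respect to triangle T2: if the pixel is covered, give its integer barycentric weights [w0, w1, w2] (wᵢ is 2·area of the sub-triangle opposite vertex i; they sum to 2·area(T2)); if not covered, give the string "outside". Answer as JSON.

T0:
  2·area = 38  (B↔C swapped to make it positive)
  edge (9, 18)→(6, 10): d=(-3,-8) top-left  bias=+0
  edge (6, 10)→(10, 8): d=(4,-2) top-left  bias=+0
  edge (10, 8)→(9, 18): d=(-1,10) right/bottom  bias=-1
    (4,4)@(9, 9): e=[27,2,9] → X
    (5,4)@(11, 9): e=[43,6,-11] → .
    (3,5)@(7, 11): e=[5,6,27] → X
    (5,5)@(11, 11): e=[37,14,-13] → .
    (3,6)@(7, 13): e=[-1,14,25] → .
    (4,6)@(9, 13): e=[15,18,5] → X
    (5,6)@(11, 13): e=[31,22,-15] → .
    (4,7)@(9, 15): e=[9,26,3] → X
    (5,7)@(11, 15): e=[25,30,-17] → .
    (4,8)@(9, 17): e=[3,34,1] → X
    (5,8)@(11, 17): e=[19,38,-19] → .
    (4,9)@(9, 19): e=[-3,42,-1] → .
  covered (6 px):
    . . . . . .
    . . . . . .
    . . . . . .
    . . . . . .
    . . . . X .
    . . . X X .
    . . . . X .
    . . . . X .
    . . . . X .
    . . . . . .
T1:
  2·area = 12  (B↔C swapped to make it positive)
  edge (0, 2)→(6, 0): d=(6,-2) top-left  bias=+0
  edge (6, 0)→(12, 0): d=(6,0) top-left  bias=+0
  edge (12, 0)→(0, 2): d=(-12,2) right/bottom  bias=-1
    (1,0)@(3, 1): e=[0,6,6] → X  [on edge]
    (2,0)@(5, 1): e=[4,6,2] → X
    (3,0)@(7, 1): e=[8,6,-2] → .
    (1,1)@(3, 3): e=[12,18,-18] → .
    (2,1)@(5, 3): e=[16,18,-22] → .
  covered (2 px):
    . X X . . .
    . . . . . .
    . . . . . .
    . . . . . .
    . . . . . .
    . . . . . .
    . . . . . .
    . . . . . .
    . . . . . .
    . . . . . .
T2:
  2·area = 12
  edge (10, 14)→(8, 6): d=(-2,-8) top-left  bias=+0
  edge (8, 6)→(12, 16): d=(4,10) right/bottom  bias=-1
  edge (12, 16)→(10, 14): d=(-2,-2) top-left  bias=+0
    (0,2)@(1, 5): e=[-54,66,0] → .  [on edge]
    (1,3)@(3, 7): e=[-42,54,0] → .  [on edge]
    (2,4)@(5, 9): e=[-30,42,0] → .  [on edge]
    (4,4)@(9, 9): e=[2,2,8] → X
    (5,4)@(11, 9): e=[18,-18,12] → .
    (3,5)@(7, 11): e=[-18,30,0] → .  [on edge]
    (4,5)@(9, 11): e=[-2,10,4] → .
    (4,6)@(9, 13): e=[-6,18,0] → .  [on edge]
    (5,7)@(11, 15): e=[6,6,0] → X  [on edge]
    (5,8)@(11, 17): e=[2,14,-4] → .
  covered (2 px):
    . . . . . .
    . . . . . .
    . . . . . .
    . . . . . .
    . . . . X .
    . . . . . .
    . . . . . .
    . . . . . X
    . . . . . .
    . . . . . .
T3:
  2·area = 20
  edge (2, 20)→(0, 18): d=(-2,-2) top-left  bias=+0
  edge (0, 18)→(4, 12): d=(4,-6) top-left  bias=+0
  edge (4, 12)→(2, 20): d=(-2,8) right/bottom  bias=-1
    (1,7)@(3, 15): e=[12,6,2] → X
    (2,7)@(5, 15): e=[16,18,-14] → .
    (0,8)@(1, 17): e=[4,2,14] → X
    (1,8)@(3, 17): e=[8,14,-2] → .
    (0,9)@(1, 19): e=[0,10,10] → X  [on edge]
    (1,9)@(3, 19): e=[4,22,-6] → .
  covered (3 px):
    . . . . . .
    . . . . . .
    . . . . . .
    . . . . . .
    . . . . . .
    . . . . . .
    . . . . . .
    . X . . . .
    X . . . . .
    X . . . . .

Result: [2,8,2]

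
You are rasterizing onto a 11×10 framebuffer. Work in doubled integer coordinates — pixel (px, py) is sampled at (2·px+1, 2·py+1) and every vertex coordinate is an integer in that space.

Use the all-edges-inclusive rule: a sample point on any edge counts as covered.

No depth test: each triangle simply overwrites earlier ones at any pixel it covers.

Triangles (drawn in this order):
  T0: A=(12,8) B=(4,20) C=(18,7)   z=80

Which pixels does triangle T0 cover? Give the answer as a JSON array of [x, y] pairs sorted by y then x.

T0:
  2·area = 64  (B↔C swapped to make it positive)
  edge (12, 8)→(18, 7): d=(6,-1) inclusive
  edge (18, 7)→(4, 20): d=(-14,13) inclusive
  edge (4, 20)→(12, 8): d=(8,-12) inclusive
    (6,4)@(13, 9): e=[7,37,20] → █
    (7,4)@(15, 9): e=[9,11,44] → █
    (8,4)@(17, 9): e=[11,-15,68] → ·
    (5,5)@(11, 11): e=[17,35,12] → █
    (7,5)@(15, 11): e=[21,-17,60] → ·
    (4,6)@(9, 13): e=[27,33,4] → █
    (6,6)@(13, 13): e=[31,-19,52] → ·
    (4,7)@(9, 15): e=[39,5,20] → █
    (5,7)@(11, 15): e=[41,-21,44] → ·
    (3,8)@(7, 17): e=[49,3,12] → █
    (4,8)@(9, 17): e=[51,-23,36] → ·
    (2,9)@(5, 19): e=[59,1,4] → █
  covered (9 px):
    · · · · · · · · · · ·
    · · · · · · · · · · ·
    · · · · · · · · · · ·
    · · · · · · · · · · ·
    · · · · · · █ █ · · ·
    · · · · · █ █ · · · ·
    · · · · █ █ · · · · ·
    · · · · █ · · · · · ·
    · · · █ · · · · · · ·
    · · █ · · · · · · · ·

Result: [[6,4],[7,4],[5,5],[6,5],[4,6],[5,6],[4,7],[3,8],[2,9]]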